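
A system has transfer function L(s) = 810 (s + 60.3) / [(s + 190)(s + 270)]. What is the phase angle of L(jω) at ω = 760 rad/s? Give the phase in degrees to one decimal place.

-60.9 deg

∠(j760 + 60.3) = arctan(760/60.3) = 85.46°
∠(j760 + 190) = arctan(760/190) = 75.96°
∠(j760 + 270) = arctan(760/270) = 70.44°
∠L(j760) = 85.46° − (75.96° + 70.44°) = -60.94°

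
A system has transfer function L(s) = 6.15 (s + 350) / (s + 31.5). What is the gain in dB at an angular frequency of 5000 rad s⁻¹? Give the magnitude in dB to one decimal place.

|j5000 + 350| = √(5000² + 350²) = 5012
|j5000 + 31.5| = √(5000² + 31.5²) = 5000
|L(j5000)| = 6.15 × 5012 / 5000 = 6.1649
20 log₁₀(6.1649) = 15.80 dB

15.8 dB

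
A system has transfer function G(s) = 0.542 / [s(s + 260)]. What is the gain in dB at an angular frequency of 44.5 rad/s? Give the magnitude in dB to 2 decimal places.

-86.71 dB

|j44.5 + 260| = √(44.5² + 260²) = 263.8
|j44.5| = 44.5
|G(j44.5)| = 0.542 / (263.8 × 44.5) = 4.6174e-05
20 log₁₀(4.6174e-05) = -86.712 dB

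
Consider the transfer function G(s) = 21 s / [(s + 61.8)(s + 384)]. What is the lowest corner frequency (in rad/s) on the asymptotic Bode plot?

Break frequencies occur at each pole and zero magnitude: 61.8 rad/s, 384 rad/s.
The lowest is 61.8 rad/s.

61.8 rad/s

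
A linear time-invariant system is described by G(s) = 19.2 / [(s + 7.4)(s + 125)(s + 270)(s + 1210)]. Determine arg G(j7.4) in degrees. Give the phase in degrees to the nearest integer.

∠(j7.4 + 7.4) = arctan(7.4/7.4) = 45.00°
∠(j7.4 + 125) = arctan(7.4/125) = 3.39°
∠(j7.4 + 270) = arctan(7.4/270) = 1.57°
∠(j7.4 + 1210) = arctan(7.4/1210) = 0.35°
∠G(j7.4) = − (45.00° + 3.39° + 1.57° + 0.35°) = -50.31°

-50°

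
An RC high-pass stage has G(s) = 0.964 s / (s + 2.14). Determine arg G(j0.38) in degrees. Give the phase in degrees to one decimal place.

∠(j0.38) = 90.00°
∠(j0.38 + 2.14) = arctan(0.38/2.14) = 10.07°
∠G(j0.38) = 90.00° − 10.07° = 79.93°

79.9°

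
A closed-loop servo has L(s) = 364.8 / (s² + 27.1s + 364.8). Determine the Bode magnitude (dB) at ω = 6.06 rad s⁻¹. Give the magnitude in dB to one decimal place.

|(j6.06)² + 27.1(j6.06) + 364.8| = |328.08 + j164.23| = 366.9
|L(j6.06)| = 364.8 / 366.9 = 0.99432
20 log₁₀(0.99432) = -0.05 dB

-0.0 dB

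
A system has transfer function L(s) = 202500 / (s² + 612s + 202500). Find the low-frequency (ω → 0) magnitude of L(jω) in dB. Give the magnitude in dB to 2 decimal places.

L(0) = 202500 / 202500 = 1
20 log₁₀(1) = 0.000 dB

0.00 dB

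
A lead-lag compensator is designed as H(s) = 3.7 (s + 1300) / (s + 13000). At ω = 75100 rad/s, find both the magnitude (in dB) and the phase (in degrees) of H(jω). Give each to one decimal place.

|j75100 + 1300| = √(75100² + 1300²) = 7.511e+04
|j75100 + 13000| = √(75100² + 13000²) = 7.622e+04
|H(j75100)| = 3.7 × 7.511e+04 / 7.622e+04 = 3.6463
20 log₁₀(3.6463) = 11.24 dB
∠(j75100 + 1300) = arctan(75100/1300) = 89.01°
∠(j75100 + 13000) = arctan(75100/13000) = 80.18°
∠H(j75100) = 89.01° − 80.18° = 8.83°

|H| = 11.2 dB, ∠H = 8.8 deg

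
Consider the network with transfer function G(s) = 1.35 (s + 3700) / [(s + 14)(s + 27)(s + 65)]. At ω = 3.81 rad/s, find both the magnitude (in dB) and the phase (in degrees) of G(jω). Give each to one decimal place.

|j3.81 + 3700| = √(3.81² + 3700²) = 3700
|j3.81 + 14| = √(3.81² + 14²) = 14.51
|j3.81 + 27| = √(3.81² + 27²) = 27.27
|j3.81 + 65| = √(3.81² + 65²) = 65.11
|G(j3.81)| = 1.35 × 3700 / (14.51 × 27.27 × 65.11) = 0.19391
20 log₁₀(0.19391) = -14.25 dB
∠(j3.81 + 3700) = arctan(3.81/3700) = 0.06°
∠(j3.81 + 14) = arctan(3.81/14) = 15.22°
∠(j3.81 + 27) = arctan(3.81/27) = 8.03°
∠(j3.81 + 65) = arctan(3.81/65) = 3.35°
∠G(j3.81) = 0.06° − (15.22° + 8.03° + 3.35°) = -26.55°

|G| = -14.2 dB, ∠G = -26.6°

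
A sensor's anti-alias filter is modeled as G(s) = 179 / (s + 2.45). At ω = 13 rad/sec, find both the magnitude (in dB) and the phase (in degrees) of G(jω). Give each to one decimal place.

|G| = 22.6 dB, ∠G = -79.3°

|j13 + 2.45| = √(13² + 2.45²) = 13.23
|G(j13)| = 179 / 13.23 = 13.531
20 log₁₀(13.531) = 22.63 dB
∠(j13 + 2.45) = arctan(13/2.45) = 79.33°
∠G(j13) = −79.33° = -79.33°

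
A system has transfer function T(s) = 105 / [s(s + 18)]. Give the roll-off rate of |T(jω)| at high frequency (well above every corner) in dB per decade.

-40 dB/decade

With 0 zeros and 2 poles, the high-frequency asymptotic slope is 20 × (0 − 2) = -40 dB/decade.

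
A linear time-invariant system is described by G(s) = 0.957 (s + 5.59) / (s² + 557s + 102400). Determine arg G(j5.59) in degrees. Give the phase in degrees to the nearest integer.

43 deg

∠(j5.59 + 5.59) = arctan(5.59/5.59) = 45.00°
∠[(j5.59)² + 557(j5.59) + 102400] = ∠[1.0237e+05 + j3113.6] = 1.74°
∠G(j5.59) = 45.00° − 1.74° = 43.26°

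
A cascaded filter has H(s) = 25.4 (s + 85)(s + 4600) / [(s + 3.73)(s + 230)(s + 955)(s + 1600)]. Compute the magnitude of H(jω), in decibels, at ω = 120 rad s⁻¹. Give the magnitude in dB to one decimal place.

-68.9 dB

|j120 + 85| = √(120² + 85²) = 147.1
|j120 + 4600| = √(120² + 4600²) = 4602
|j120 + 3.73| = √(120² + 3.73²) = 120.1
|j120 + 230| = √(120² + 230²) = 259.4
|j120 + 955| = √(120² + 955²) = 962.5
|j120 + 1600| = √(120² + 1600²) = 1604
|H(j120)| = 25.4 × 147.1 × 4602 / (120.1 × 259.4 × 962.5 × 1604) = 0.00035734
20 log₁₀(0.00035734) = -68.94 dB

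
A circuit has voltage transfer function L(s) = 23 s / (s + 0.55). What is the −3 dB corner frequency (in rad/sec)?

0.55 rad/sec

For a single-pole high-pass, the −3 dB point is at the pole: ω = 0.55 rad/sec.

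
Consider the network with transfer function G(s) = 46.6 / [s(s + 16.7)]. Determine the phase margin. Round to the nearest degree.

Gain crossover: |G(jω)| = 1 at ω ≈ 2.75 rad/s.
∠G(j2.75) = −90° − arctan(2.75/16.7) ≈ -99.36°
PM = 180° + (-99.36°) = 80.64°

81 deg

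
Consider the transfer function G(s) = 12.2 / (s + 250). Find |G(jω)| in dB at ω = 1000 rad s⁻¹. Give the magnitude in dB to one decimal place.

-38.5 dB

|j1000 + 250| = √(1000² + 250²) = 1031
|G(j1000)| = 12.2 / 1031 = 0.011836
20 log₁₀(0.011836) = -38.54 dB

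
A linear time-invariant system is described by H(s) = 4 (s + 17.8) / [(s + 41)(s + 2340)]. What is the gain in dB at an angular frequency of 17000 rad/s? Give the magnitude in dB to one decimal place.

|j17000 + 17.8| = √(17000² + 17.8²) = 1.7e+04
|j17000 + 41| = √(17000² + 41²) = 1.7e+04
|j17000 + 2340| = √(17000² + 2340²) = 1.716e+04
|H(j17000)| = 4 × 1.7e+04 / (1.7e+04 × 1.716e+04) = 0.0002331
20 log₁₀(0.0002331) = -72.65 dB

-72.6 dB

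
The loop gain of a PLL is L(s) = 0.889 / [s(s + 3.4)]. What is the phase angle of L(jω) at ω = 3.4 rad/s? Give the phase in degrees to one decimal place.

-135.0°

∠(j3.4 + 3.4) = arctan(3.4/3.4) = 45.00°
∠(j3.4) = 90.00°
∠L(j3.4) = − (45.00° + 90.00°) = -135.00°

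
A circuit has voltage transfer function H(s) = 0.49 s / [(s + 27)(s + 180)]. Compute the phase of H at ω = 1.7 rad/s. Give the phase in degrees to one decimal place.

∠(j1.7) = 90.00°
∠(j1.7 + 27) = arctan(1.7/27) = 3.60°
∠(j1.7 + 180) = arctan(1.7/180) = 0.54°
∠H(j1.7) = 90.00° − (3.60° + 0.54°) = 85.86°

85.9°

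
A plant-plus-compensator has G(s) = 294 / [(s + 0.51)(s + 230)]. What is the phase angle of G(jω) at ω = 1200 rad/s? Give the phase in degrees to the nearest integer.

-169°

∠(j1200 + 0.51) = arctan(1200/0.51) = 89.98°
∠(j1200 + 230) = arctan(1200/230) = 79.15°
∠G(j1200) = − (89.98° + 79.15°) = -169.13°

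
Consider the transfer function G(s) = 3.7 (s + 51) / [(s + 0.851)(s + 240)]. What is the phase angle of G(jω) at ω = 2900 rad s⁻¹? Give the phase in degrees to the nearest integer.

-86°

∠(j2900 + 51) = arctan(2900/51) = 88.99°
∠(j2900 + 0.851) = arctan(2900/0.851) = 89.98°
∠(j2900 + 240) = arctan(2900/240) = 85.27°
∠G(j2900) = 88.99° − (89.98° + 85.27°) = -86.26°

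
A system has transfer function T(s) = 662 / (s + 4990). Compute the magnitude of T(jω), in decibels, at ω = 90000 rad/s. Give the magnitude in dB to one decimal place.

-42.7 dB

|j90000 + 4990| = √(90000² + 4990²) = 9.014e+04
|T(j90000)| = 662 / 9.014e+04 = 0.0073443
20 log₁₀(0.0073443) = -42.68 dB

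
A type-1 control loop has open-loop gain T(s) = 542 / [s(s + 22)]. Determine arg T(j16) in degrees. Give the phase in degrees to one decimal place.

-126.0°

∠(j16 + 22) = arctan(16/22) = 36.03°
∠(j16) = 90.00°
∠T(j16) = − (36.03° + 90.00°) = -126.03°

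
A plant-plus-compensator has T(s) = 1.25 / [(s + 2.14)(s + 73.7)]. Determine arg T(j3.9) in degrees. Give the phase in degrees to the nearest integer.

∠(j3.9 + 2.14) = arctan(3.9/2.14) = 61.25°
∠(j3.9 + 73.7) = arctan(3.9/73.7) = 3.03°
∠T(j3.9) = − (61.25° + 3.03°) = -64.27°

-64°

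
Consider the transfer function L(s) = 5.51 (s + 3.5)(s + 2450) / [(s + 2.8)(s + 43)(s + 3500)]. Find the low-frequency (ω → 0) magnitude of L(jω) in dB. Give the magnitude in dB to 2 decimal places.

L(0) = 5.51 × 3.5 × 2450 / (2.8 × 43 × 3500) = 0.11212
20 log₁₀(0.11212) = -19.006 dB

-19.01 dB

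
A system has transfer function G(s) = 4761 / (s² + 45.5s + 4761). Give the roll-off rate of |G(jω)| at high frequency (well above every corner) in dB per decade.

With 0 zeros and 2 poles, the high-frequency asymptotic slope is 20 × (0 − 2) = -40 dB/decade.

-40 dB/decade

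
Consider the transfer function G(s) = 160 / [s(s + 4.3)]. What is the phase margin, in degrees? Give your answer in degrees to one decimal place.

19.3°

Gain crossover: |G(jω)| = 1 at ω ≈ 12.3 rad/s.
∠G(j12.3) = −90° − arctan(12.3/4.3) ≈ -160.71°
PM = 180° + (-160.71°) = 19.29°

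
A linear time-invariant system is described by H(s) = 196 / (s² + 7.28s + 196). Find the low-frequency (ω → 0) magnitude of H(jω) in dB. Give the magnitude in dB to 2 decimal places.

H(0) = 196 / 196 = 1
20 log₁₀(1) = 0.000 dB

0.00 dB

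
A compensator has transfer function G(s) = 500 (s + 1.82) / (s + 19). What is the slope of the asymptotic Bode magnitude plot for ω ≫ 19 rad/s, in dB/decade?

With 1 zero and 1 pole, the high-frequency asymptotic slope is 20 × (1 − 1) = 0 dB/decade.

0 dB/decade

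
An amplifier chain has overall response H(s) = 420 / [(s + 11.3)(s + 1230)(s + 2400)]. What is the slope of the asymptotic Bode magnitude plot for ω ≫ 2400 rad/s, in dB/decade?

-60 dB/decade

With 0 zeros and 3 poles, the high-frequency asymptotic slope is 20 × (0 − 3) = -60 dB/decade.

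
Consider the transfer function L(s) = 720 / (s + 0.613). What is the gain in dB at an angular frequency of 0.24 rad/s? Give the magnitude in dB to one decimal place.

60.8 dB

|j0.24 + 0.613| = √(0.24² + 0.613²) = 0.6583
|L(j0.24)| = 720 / 0.6583 = 1093.7
20 log₁₀(1093.7) = 60.78 dB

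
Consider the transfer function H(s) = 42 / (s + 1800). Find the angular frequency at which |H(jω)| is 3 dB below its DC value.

1800 rad/s

For a single-pole low-pass, the −3 dB point is at the pole: ω = 1800 rad/s.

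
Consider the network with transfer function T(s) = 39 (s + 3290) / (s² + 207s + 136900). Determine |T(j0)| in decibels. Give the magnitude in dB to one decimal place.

-0.6 dB

T(0) = 39 × 3290 / 136900 = 0.93725
20 log₁₀(0.93725) = -0.56 dB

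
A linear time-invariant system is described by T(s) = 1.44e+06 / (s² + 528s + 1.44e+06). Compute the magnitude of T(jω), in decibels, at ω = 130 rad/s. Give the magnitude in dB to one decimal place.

|(j130)² + 528(j130) + 1.44e+06| = |1.4231e+06 + j68640| = 1.425e+06
|T(j130)| = 1.44e+06 / 1.425e+06 = 1.0107
20 log₁₀(1.0107) = 0.09 dB

0.1 dB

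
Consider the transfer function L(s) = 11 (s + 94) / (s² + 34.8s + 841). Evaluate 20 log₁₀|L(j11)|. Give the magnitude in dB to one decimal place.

2.1 dB

|j11 + 94| = √(11² + 94²) = 94.64
|(j11)² + 34.8(j11) + 841| = |720 + j382.8| = 815.4
|L(j11)| = 11 × 94.64 / 815.4 = 1.2767
20 log₁₀(1.2767) = 2.12 dB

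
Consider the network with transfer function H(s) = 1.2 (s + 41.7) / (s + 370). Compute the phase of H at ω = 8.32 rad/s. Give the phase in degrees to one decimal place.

10.0°

∠(j8.32 + 41.7) = arctan(8.32/41.7) = 11.28°
∠(j8.32 + 370) = arctan(8.32/370) = 1.29°
∠H(j8.32) = 11.28° − 1.29° = 10.00°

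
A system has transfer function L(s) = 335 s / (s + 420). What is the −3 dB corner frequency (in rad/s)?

420 rad/s

For a single-pole high-pass, the −3 dB point is at the pole: ω = 420 rad/s.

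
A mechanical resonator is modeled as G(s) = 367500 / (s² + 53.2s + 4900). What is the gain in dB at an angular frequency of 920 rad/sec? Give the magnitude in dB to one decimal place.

|(j920)² + 53.2(j920) + 4900| = |-8.415e+05 + j48944| = 8.429e+05
|G(j920)| = 367500 / 8.429e+05 = 0.43598
20 log₁₀(0.43598) = -7.21 dB

-7.2 dB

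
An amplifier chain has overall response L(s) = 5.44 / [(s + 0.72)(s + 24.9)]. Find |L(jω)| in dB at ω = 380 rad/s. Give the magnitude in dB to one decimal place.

-88.5 dB

|j380 + 0.72| = √(380² + 0.72²) = 380
|j380 + 24.9| = √(380² + 24.9²) = 380.8
|L(j380)| = 5.44 / (380 × 380.8) = 3.7592e-05
20 log₁₀(3.7592e-05) = -88.50 dB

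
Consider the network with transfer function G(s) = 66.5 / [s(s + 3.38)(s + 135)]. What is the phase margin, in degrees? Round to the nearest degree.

Gain crossover: |G(jω)| = 1 at ω ≈ 0.146 rad/s.
∠G(j0.146) = −90° − arctan(0.146/3.38) − arctan(0.146/135) ≈ -92.53°
PM = 180° + (-92.53°) = 87.47°

87°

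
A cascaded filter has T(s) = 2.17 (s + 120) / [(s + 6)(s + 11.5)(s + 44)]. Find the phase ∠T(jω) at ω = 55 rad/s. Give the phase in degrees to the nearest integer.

∠(j55 + 120) = arctan(55/120) = 24.62°
∠(j55 + 6) = arctan(55/6) = 83.77°
∠(j55 + 11.5) = arctan(55/11.5) = 78.19°
∠(j55 + 44) = arctan(55/44) = 51.34°
∠T(j55) = 24.62° − (83.77° + 78.19° + 51.34°) = -188.68°

-189°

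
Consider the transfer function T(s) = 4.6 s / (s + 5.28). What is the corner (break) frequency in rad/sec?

5.28 rad/sec

The single real pole at s = −5.28 gives a corner at ω = 5.28 rad/sec.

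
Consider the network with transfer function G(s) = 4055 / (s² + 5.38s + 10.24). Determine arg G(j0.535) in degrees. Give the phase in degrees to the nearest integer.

∠[(j0.535)² + 5.38(j0.535) + 10.24] = ∠[9.9538 + j2.8783] = 16.13°
∠G(j0.535) = −16.13° = -16.13°

-16°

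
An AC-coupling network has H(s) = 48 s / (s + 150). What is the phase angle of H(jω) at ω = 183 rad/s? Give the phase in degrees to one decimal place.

39.3 deg

∠(j183) = 90.00°
∠(j183 + 150) = arctan(183/150) = 50.66°
∠H(j183) = 90.00° − 50.66° = 39.34°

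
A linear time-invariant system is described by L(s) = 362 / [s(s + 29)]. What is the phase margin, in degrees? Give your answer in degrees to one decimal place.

68.2°

Gain crossover: |L(jω)| = 1 at ω ≈ 11.6 rad/s.
∠L(j11.6) = −90° − arctan(11.6/29) ≈ -111.79°
PM = 180° + (-111.79°) = 68.21°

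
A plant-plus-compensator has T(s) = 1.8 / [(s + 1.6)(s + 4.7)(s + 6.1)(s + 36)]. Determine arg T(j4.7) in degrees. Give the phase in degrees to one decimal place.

-161.3 deg

∠(j4.7 + 1.6) = arctan(4.7/1.6) = 71.20°
∠(j4.7 + 4.7) = arctan(4.7/4.7) = 45.00°
∠(j4.7 + 6.1) = arctan(4.7/6.1) = 37.61°
∠(j4.7 + 36) = arctan(4.7/36) = 7.44°
∠T(j4.7) = − (71.20° + 45.00° + 37.61° + 7.44°) = -161.25°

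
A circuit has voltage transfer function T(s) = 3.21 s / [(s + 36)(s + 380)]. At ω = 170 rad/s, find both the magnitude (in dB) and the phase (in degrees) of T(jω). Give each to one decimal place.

|j170| = 170
|j170 + 36| = √(170² + 36²) = 173.8
|j170 + 380| = √(170² + 380²) = 416.3
|T(j170)| = 3.21 × 170 / (173.8 × 416.3) = 0.0075436
20 log₁₀(0.0075436) = -42.45 dB
∠(j170) = 90.00°
∠(j170 + 36) = arctan(170/36) = 78.04°
∠(j170 + 380) = arctan(170/380) = 24.10°
∠T(j170) = 90.00° − (78.04° + 24.10°) = -12.15°

|T| = -42.4 dB, ∠T = -12.1°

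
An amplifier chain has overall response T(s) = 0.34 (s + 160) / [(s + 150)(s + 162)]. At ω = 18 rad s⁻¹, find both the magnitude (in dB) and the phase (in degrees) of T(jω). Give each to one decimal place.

|T| = -53.1 dB, ∠T = -6.8°

|j18 + 160| = √(18² + 160²) = 161
|j18 + 150| = √(18² + 150²) = 151.1
|j18 + 162| = √(18² + 162²) = 163
|T(j18)| = 0.34 × 161 / (151.1 × 163) = 0.0022231
20 log₁₀(0.0022231) = -53.06 dB
∠(j18 + 160) = arctan(18/160) = 6.42°
∠(j18 + 150) = arctan(18/150) = 6.84°
∠(j18 + 162) = arctan(18/162) = 6.34°
∠T(j18) = 6.42° − (6.84° + 6.34°) = -6.76°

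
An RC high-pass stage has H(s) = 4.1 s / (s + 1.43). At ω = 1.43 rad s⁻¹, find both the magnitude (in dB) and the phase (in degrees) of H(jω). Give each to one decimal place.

|j1.43| = 1.43
|j1.43 + 1.43| = √(1.43² + 1.43²) = 2.022
|H(j1.43)| = 4.1 × 1.43 / 2.022 = 2.8991
20 log₁₀(2.8991) = 9.25 dB
∠(j1.43) = 90.00°
∠(j1.43 + 1.43) = arctan(1.43/1.43) = 45.00°
∠H(j1.43) = 90.00° − 45.00° = 45.00°

|H| = 9.2 dB, ∠H = 45.0°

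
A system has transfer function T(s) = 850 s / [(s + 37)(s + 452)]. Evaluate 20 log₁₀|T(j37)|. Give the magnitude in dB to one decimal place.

2.4 dB

|j37| = 37
|j37 + 37| = √(37² + 37²) = 52.33
|j37 + 452| = √(37² + 452²) = 453.5
|T(j37)| = 850 × 37 / (52.33 × 453.5) = 1.3253
20 log₁₀(1.3253) = 2.45 dB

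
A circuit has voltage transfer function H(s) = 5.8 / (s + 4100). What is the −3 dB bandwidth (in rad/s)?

4100 rad/s

For a single-pole low-pass, the −3 dB point is at the pole: ω = 4100 rad/s.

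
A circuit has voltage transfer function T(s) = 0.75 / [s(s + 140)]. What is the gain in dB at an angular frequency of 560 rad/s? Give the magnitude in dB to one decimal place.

-112.7 dB

|j560 + 140| = √(560² + 140²) = 577.2
|j560| = 560
|T(j560)| = 0.75 / (577.2 × 560) = 2.3202e-06
20 log₁₀(2.3202e-06) = -112.69 dB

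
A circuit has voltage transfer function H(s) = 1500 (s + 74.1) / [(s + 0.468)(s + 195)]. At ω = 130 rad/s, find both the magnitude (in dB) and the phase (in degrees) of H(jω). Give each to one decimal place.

|H| = 17.3 dB, ∠H = -63.2 deg

|j130 + 74.1| = √(130² + 74.1²) = 149.6
|j130 + 0.468| = √(130² + 0.468²) = 130
|j130 + 195| = √(130² + 195²) = 234.4
|H(j130)| = 1500 × 149.6 / (130 × 234.4) = 7.3671
20 log₁₀(7.3671) = 17.35 dB
∠(j130 + 74.1) = arctan(130/74.1) = 60.32°
∠(j130 + 0.468) = arctan(130/0.468) = 89.79°
∠(j130 + 195) = arctan(130/195) = 33.69°
∠H(j130) = 60.32° − (89.79° + 33.69°) = -63.17°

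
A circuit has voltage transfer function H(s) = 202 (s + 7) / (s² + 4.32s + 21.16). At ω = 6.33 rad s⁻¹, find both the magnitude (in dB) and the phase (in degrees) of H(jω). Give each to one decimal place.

|H| = 35.2 dB, ∠H = -82.5°

|j6.33 + 7| = √(6.33² + 7²) = 9.438
|(j6.33)² + 4.32(j6.33) + 21.16| = |-18.909 + j27.346| = 33.25
|H(j6.33)| = 202 × 9.438 / 33.25 = 57.341
20 log₁₀(57.341) = 35.17 dB
∠(j6.33 + 7) = arctan(6.33/7) = 42.12°
∠[(j6.33)² + 4.32(j6.33) + 21.16] = ∠[-18.909 + j27.346] = 124.66°
∠H(j6.33) = 42.12° − 124.66° = -82.54°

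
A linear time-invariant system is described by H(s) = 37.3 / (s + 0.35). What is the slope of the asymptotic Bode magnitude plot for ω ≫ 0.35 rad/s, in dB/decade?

-20 dB/decade

With 0 zeros and 1 pole, the high-frequency asymptotic slope is 20 × (0 − 1) = -20 dB/decade.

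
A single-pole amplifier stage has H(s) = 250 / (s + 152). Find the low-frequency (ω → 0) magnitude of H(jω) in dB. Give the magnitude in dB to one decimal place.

H(0) = 250 / 152 = 1.6447
20 log₁₀(1.6447) = 4.32 dB

4.3 dB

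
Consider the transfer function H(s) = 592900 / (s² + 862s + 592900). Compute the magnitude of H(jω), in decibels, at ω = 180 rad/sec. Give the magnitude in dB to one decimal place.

0.2 dB

|(j180)² + 862(j180) + 592900| = |5.605e+05 + j1.5516e+05| = 5.816e+05
|H(j180)| = 592900 / 5.816e+05 = 1.0195
20 log₁₀(1.0195) = 0.17 dB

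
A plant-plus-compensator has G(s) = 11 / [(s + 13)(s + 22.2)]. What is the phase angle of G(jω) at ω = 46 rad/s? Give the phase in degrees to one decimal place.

∠(j46 + 13) = arctan(46/13) = 74.22°
∠(j46 + 22.2) = arctan(46/22.2) = 64.24°
∠G(j46) = − (74.22° + 64.24°) = -138.46°

-138.5°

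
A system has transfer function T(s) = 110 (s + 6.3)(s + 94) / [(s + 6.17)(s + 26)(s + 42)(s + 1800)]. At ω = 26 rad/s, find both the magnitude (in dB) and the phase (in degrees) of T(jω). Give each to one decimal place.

|T| = -49.7 dB, ∠T = -62.4 deg

|j26 + 6.3| = √(26² + 6.3²) = 26.75
|j26 + 94| = √(26² + 94²) = 97.53
|j26 + 6.17| = √(26² + 6.17²) = 26.72
|j26 + 26| = √(26² + 26²) = 36.77
|j26 + 42| = √(26² + 42²) = 49.4
|j26 + 1800| = √(26² + 1800²) = 1800
|T(j26)| = 110 × 26.75 × 97.53 / (26.72 × 36.77 × 49.4 × 1800) = 0.0032849
20 log₁₀(0.0032849) = -49.67 dB
∠(j26 + 6.3) = arctan(26/6.3) = 76.38°
∠(j26 + 94) = arctan(26/94) = 15.46°
∠(j26 + 6.17) = arctan(26/6.17) = 76.65°
∠(j26 + 26) = arctan(26/26) = 45.00°
∠(j26 + 42) = arctan(26/42) = 31.76°
∠(j26 + 1800) = arctan(26/1800) = 0.83°
∠T(j26) = 76.38° + 15.46° − (76.65° + 45.00° + 31.76° + 0.83°) = -62.40°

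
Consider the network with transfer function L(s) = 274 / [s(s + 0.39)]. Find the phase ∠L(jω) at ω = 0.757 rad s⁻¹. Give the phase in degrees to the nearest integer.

-153°

∠(j0.757 + 0.39) = arctan(0.757/0.39) = 62.74°
∠(j0.757) = 90.00°
∠L(j0.757) = − (62.74° + 90.00°) = -152.74°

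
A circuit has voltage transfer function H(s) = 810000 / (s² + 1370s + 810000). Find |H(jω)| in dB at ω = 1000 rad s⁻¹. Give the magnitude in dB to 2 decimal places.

-4.65 dB

|(j1000)² + 1370(j1000) + 810000| = |-1.9e+05 + j1.37e+06| = 1.383e+06
|H(j1000)| = 810000 / 1.383e+06 = 0.58564
20 log₁₀(0.58564) = -4.647 dB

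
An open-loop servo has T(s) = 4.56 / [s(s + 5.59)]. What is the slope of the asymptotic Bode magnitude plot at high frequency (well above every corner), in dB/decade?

-40 dB/decade

With 0 zeros and 2 poles, the high-frequency asymptotic slope is 20 × (0 − 2) = -40 dB/decade.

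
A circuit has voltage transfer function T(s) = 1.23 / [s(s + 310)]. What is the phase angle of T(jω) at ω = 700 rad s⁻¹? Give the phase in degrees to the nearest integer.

∠(j700 + 310) = arctan(700/310) = 66.11°
∠(j700) = 90.00°
∠T(j700) = − (66.11° + 90.00°) = -156.11°

-156°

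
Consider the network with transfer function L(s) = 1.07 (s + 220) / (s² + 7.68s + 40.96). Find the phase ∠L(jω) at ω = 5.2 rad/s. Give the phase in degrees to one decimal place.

∠(j5.2 + 220) = arctan(5.2/220) = 1.35°
∠[(j5.2)² + 7.68(j5.2) + 40.96] = ∠[13.92 + j39.936] = 70.78°
∠L(j5.2) = 1.35° − 70.78° = -69.43°

-69.4°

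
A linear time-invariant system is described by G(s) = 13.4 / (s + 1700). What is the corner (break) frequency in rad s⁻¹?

The single real pole at s = −1700 gives a corner at ω = 1700 rad s⁻¹.

1700 rad s⁻¹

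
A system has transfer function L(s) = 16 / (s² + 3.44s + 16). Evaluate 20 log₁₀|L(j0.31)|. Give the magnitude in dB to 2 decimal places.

0.03 dB

|(j0.31)² + 3.44(j0.31) + 16| = |15.904 + j1.0664| = 15.94
|L(j0.31)| = 16 / 15.94 = 1.0038
20 log₁₀(1.0038) = 0.033 dB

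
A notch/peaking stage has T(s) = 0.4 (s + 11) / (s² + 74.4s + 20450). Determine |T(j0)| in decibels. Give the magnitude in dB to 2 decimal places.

-73.34 dB

T(0) = 0.4 × 11 / 20450 = 0.00021516
20 log₁₀(0.00021516) = -73.345 dB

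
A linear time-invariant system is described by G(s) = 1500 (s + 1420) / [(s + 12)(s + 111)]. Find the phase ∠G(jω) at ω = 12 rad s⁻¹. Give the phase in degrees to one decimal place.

∠(j12 + 1420) = arctan(12/1420) = 0.48°
∠(j12 + 12) = arctan(12/12) = 45.00°
∠(j12 + 111) = arctan(12/111) = 6.17°
∠G(j12) = 0.48° − (45.00° + 6.17°) = -50.69°

-50.7°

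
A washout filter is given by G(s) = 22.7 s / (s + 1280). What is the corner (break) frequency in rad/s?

The single real pole at s = −1280 gives a corner at ω = 1280 rad/s.

1280 rad/s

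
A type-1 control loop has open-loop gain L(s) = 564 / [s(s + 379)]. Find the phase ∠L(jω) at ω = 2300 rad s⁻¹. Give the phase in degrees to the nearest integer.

-171°

∠(j2300 + 379) = arctan(2300/379) = 80.64°
∠(j2300) = 90.00°
∠L(j2300) = − (80.64° + 90.00°) = -170.64°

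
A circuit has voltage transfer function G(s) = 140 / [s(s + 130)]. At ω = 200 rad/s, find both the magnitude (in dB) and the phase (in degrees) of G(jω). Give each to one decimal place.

|j200 + 130| = √(200² + 130²) = 238.5
|j200| = 200
|G(j200)| = 140 / (238.5 × 200) = 0.0029346
20 log₁₀(0.0029346) = -50.65 dB
∠(j200 + 130) = arctan(200/130) = 56.98°
∠(j200) = 90.00°
∠G(j200) = − (56.98° + 90.00°) = -146.98°

|G| = -50.6 dB, ∠G = -147.0 deg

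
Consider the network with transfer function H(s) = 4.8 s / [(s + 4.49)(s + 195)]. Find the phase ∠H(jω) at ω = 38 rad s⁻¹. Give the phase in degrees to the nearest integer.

∠(j38) = 90.00°
∠(j38 + 4.49) = arctan(38/4.49) = 83.26°
∠(j38 + 195) = arctan(38/195) = 11.03°
∠H(j38) = 90.00° − (83.26° + 11.03°) = -4.29°

-4 deg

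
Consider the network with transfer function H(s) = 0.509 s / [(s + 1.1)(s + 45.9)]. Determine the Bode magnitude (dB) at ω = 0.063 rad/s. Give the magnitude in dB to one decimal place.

|j0.063| = 0.063
|j0.063 + 1.1| = √(0.063² + 1.1²) = 1.102
|j0.063 + 45.9| = √(0.063² + 45.9²) = 45.9
|H(j0.063)| = 0.509 × 0.063 / (1.102 × 45.9) = 0.00063408
20 log₁₀(0.00063408) = -63.96 dB

-64.0 dB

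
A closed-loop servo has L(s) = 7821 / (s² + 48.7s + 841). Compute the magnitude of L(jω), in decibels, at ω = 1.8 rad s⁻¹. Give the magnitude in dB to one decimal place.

19.4 dB

|(j1.8)² + 48.7(j1.8) + 841| = |837.76 + j87.66| = 842.3
|L(j1.8)| = 7821 / 842.3 = 9.2849
20 log₁₀(9.2849) = 19.36 dB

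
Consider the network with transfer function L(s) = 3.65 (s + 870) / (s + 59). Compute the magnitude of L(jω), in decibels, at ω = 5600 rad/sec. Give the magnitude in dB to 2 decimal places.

11.35 dB

|j5600 + 870| = √(5600² + 870²) = 5667
|j5600 + 59| = √(5600² + 59²) = 5600
|L(j5600)| = 3.65 × 5667 / 5600 = 3.6936
20 log₁₀(3.6936) = 11.349 dB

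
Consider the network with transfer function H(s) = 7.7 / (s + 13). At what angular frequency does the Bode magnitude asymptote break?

13 rad/s

The single real pole at s = −13 gives a corner at ω = 13 rad/s.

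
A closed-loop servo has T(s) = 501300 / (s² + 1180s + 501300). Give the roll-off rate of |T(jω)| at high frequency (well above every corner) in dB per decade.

With 0 zeros and 2 poles, the high-frequency asymptotic slope is 20 × (0 − 2) = -40 dB/decade.

-40 dB/decade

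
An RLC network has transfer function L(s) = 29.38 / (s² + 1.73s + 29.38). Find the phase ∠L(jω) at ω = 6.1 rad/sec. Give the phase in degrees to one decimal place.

-126.6°

∠[(j6.1)² + 1.73(j6.1) + 29.38] = ∠[-7.83 + j10.553] = 126.57°
∠L(j6.1) = −126.57° = -126.57°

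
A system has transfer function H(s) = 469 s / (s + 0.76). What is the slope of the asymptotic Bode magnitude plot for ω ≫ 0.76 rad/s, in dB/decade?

0 dB/decade

With 1 zero and 1 pole, the high-frequency asymptotic slope is 20 × (1 − 1) = 0 dB/decade.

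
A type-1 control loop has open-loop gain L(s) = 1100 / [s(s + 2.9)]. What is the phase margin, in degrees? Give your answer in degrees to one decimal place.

Gain crossover: |L(jω)| = 1 at ω ≈ 33.1 rad/s.
∠L(j33.1) = −90° − arctan(33.1/2.9) ≈ -174.99°
PM = 180° + (-174.99°) = 5.01°

5.0°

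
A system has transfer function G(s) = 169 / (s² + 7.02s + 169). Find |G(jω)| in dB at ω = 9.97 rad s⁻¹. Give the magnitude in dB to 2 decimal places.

|(j9.97)² + 7.02(j9.97) + 169| = |69.599 + j69.989| = 98.7
|G(j9.97)| = 169 / 98.7 = 1.7122
20 log₁₀(1.7122) = 4.671 dB

4.67 dB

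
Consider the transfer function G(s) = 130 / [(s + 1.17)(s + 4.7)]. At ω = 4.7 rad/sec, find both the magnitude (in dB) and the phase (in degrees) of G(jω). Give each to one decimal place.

|j4.7 + 1.17| = √(4.7² + 1.17²) = 4.843
|j4.7 + 4.7| = √(4.7² + 4.7²) = 6.647
|G(j4.7)| = 130 / (4.843 × 6.647) = 4.0381
20 log₁₀(4.0381) = 12.12 dB
∠(j4.7 + 1.17) = arctan(4.7/1.17) = 76.02°
∠(j4.7 + 4.7) = arctan(4.7/4.7) = 45.00°
∠G(j4.7) = − (76.02° + 45.00°) = -121.02°

|G| = 12.1 dB, ∠G = -121.0°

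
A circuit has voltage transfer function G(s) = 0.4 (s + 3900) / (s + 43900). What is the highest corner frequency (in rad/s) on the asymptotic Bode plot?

Break frequencies occur at each pole and zero magnitude: 3900 rad/s, 43900 rad/s.
The highest is 43900 rad/s.

43900 rad/s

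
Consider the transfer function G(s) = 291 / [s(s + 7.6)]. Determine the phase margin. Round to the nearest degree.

25°

Gain crossover: |G(jω)| = 1 at ω ≈ 16.2 rad/s.
∠G(j16.2) = −90° − arctan(16.2/7.6) ≈ -154.91°
PM = 180° + (-154.91°) = 25.09°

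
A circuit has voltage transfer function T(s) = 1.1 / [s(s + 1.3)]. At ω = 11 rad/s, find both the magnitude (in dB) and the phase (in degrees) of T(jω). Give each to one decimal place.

|j11 + 1.3| = √(11² + 1.3²) = 11.08
|j11| = 11
|T(j11)| = 1.1 / (11.08 × 11) = 0.0090281
20 log₁₀(0.0090281) = -40.89 dB
∠(j11 + 1.3) = arctan(11/1.3) = 83.26°
∠(j11) = 90.00°
∠T(j11) = − (83.26° + 90.00°) = -173.26°

|T| = -40.9 dB, ∠T = -173.3°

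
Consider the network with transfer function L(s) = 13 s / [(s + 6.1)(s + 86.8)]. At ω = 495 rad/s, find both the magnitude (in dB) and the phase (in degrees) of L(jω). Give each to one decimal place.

|j495| = 495
|j495 + 6.1| = √(495² + 6.1²) = 495
|j495 + 86.8| = √(495² + 86.8²) = 502.6
|L(j495)| = 13 × 495 / (495 × 502.6) = 0.025866
20 log₁₀(0.025866) = -31.75 dB
∠(j495) = 90.00°
∠(j495 + 6.1) = arctan(495/6.1) = 89.29°
∠(j495 + 86.8) = arctan(495/86.8) = 80.05°
∠L(j495) = 90.00° − (89.29° + 80.05°) = -79.35°

|L| = -31.7 dB, ∠L = -79.3°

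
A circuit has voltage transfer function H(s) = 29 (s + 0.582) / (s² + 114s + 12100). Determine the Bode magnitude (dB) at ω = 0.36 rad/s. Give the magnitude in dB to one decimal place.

|j0.36 + 0.582| = √(0.36² + 0.582²) = 0.6843
|(j0.36)² + 114(j0.36) + 12100| = |12100 + j41.04| = 1.21e+04
|H(j0.36)| = 29 × 0.6843 / 1.21e+04 = 0.0016402
20 log₁₀(0.0016402) = -55.70 dB

-55.7 dB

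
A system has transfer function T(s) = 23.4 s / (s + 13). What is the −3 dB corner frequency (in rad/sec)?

13 rad/sec

For a single-pole high-pass, the −3 dB point is at the pole: ω = 13 rad/sec.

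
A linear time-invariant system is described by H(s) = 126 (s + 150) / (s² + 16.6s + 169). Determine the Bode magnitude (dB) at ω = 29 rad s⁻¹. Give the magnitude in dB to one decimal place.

27.3 dB

|j29 + 150| = √(29² + 150²) = 152.8
|(j29)² + 16.6(j29) + 169| = |-672 + j481.4| = 826.6
|H(j29)| = 126 × 152.8 / 826.6 = 23.287
20 log₁₀(23.287) = 27.34 dB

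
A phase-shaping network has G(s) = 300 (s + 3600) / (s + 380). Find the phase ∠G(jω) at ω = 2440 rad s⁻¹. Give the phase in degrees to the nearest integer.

∠(j2440 + 3600) = arctan(2440/3600) = 34.13°
∠(j2440 + 380) = arctan(2440/380) = 81.15°
∠G(j2440) = 34.13° − 81.15° = -47.02°

-47°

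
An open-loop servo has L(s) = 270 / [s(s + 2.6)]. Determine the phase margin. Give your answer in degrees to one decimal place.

9.0°

Gain crossover: |L(jω)| = 1 at ω ≈ 16.3 rad s⁻¹.
∠L(j16.3) = −90° − arctan(16.3/2.6) ≈ -170.95°
PM = 180° + (-170.95°) = 9.05°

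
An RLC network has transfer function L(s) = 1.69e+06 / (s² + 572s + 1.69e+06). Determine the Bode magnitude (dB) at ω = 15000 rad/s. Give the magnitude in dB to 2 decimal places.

|(j15000)² + 572(j15000) + 1.69e+06| = |-2.2331e+08 + j8.58e+06| = 2.235e+08
|L(j15000)| = 1.69e+06 / 2.235e+08 = 0.0075624
20 log₁₀(0.0075624) = -42.427 dB

-42.43 dB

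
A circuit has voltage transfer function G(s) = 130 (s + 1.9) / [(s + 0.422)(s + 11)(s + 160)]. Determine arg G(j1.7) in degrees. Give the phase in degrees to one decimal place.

-43.6°

∠(j1.7 + 1.9) = arctan(1.7/1.9) = 41.82°
∠(j1.7 + 0.422) = arctan(1.7/0.422) = 76.06°
∠(j1.7 + 11) = arctan(1.7/11) = 8.79°
∠(j1.7 + 160) = arctan(1.7/160) = 0.61°
∠G(j1.7) = 41.82° − (76.06° + 8.79° + 0.61°) = -43.63°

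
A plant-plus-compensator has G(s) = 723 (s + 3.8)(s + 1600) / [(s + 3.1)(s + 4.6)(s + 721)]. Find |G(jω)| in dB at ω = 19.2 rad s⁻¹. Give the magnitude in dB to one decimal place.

|j19.2 + 3.8| = √(19.2² + 3.8²) = 19.57
|j19.2 + 1600| = √(19.2² + 1600²) = 1600
|j19.2 + 3.1| = √(19.2² + 3.1²) = 19.45
|j19.2 + 4.6| = √(19.2² + 4.6²) = 19.74
|j19.2 + 721| = √(19.2² + 721²) = 721.3
|G(j19.2)| = 723 × 19.57 × 1600 / (19.45 × 19.74 × 721.3) = 81.759
20 log₁₀(81.759) = 38.25 dB

38.3 dB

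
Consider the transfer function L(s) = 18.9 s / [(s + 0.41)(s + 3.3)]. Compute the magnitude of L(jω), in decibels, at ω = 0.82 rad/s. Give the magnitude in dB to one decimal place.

13.9 dB

|j0.82| = 0.82
|j0.82 + 0.41| = √(0.82² + 0.41²) = 0.9168
|j0.82 + 3.3| = √(0.82² + 3.3²) = 3.4
|L(j0.82)| = 18.9 × 0.82 / (0.9168 × 3.4) = 4.9714
20 log₁₀(4.9714) = 13.93 dB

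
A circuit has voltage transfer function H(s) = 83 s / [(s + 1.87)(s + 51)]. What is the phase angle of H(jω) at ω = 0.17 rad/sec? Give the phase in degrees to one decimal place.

84.6°

∠(j0.17) = 90.00°
∠(j0.17 + 1.87) = arctan(0.17/1.87) = 5.19°
∠(j0.17 + 51) = arctan(0.17/51) = 0.19°
∠H(j0.17) = 90.00° − (5.19° + 0.19°) = 84.61°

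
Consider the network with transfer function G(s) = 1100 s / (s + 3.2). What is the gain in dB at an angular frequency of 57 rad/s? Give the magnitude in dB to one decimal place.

|j57| = 57
|j57 + 3.2| = √(57² + 3.2²) = 57.09
|G(j57)| = 1100 × 57 / 57.09 = 1098.3
20 log₁₀(1098.3) = 60.81 dB

60.8 dB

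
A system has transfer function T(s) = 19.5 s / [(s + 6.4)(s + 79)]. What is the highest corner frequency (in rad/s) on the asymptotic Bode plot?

Break frequencies occur at each pole and zero magnitude: 6.4 rad/s, 79 rad/s.
The highest is 79 rad/s.

79 rad/s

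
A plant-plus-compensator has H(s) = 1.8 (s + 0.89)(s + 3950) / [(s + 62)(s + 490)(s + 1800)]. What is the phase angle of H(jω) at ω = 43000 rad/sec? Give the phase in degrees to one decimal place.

-92.1°

∠(j43000 + 0.89) = arctan(43000/0.89) = 90.00°
∠(j43000 + 3950) = arctan(43000/3950) = 84.75°
∠(j43000 + 62) = arctan(43000/62) = 89.92°
∠(j43000 + 490) = arctan(43000/490) = 89.35°
∠(j43000 + 1800) = arctan(43000/1800) = 87.60°
∠H(j43000) = 90.00° + 84.75° − (89.92° + 89.35° + 87.60°) = -92.12°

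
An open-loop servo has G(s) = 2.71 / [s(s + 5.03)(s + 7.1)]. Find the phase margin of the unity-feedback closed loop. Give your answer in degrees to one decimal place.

88.5 deg

Gain crossover: |G(jω)| = 1 at ω ≈ 0.0759 rad/s.
∠G(j0.0759) = −90° − arctan(0.0759/5.03) − arctan(0.0759/7.1) ≈ -91.48°
PM = 180° + (-91.48°) = 88.52°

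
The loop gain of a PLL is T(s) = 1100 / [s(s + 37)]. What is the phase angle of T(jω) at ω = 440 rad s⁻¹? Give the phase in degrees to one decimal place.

∠(j440 + 37) = arctan(440/37) = 85.19°
∠(j440) = 90.00°
∠T(j440) = − (85.19° + 90.00°) = -175.19°

-175.2°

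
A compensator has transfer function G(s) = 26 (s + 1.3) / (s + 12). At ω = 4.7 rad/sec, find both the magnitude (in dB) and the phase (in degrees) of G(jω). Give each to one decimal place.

|G| = 19.9 dB, ∠G = 53.2°

|j4.7 + 1.3| = √(4.7² + 1.3²) = 4.876
|j4.7 + 12| = √(4.7² + 12²) = 12.89
|G(j4.7)| = 26 × 4.876 / 12.89 = 9.838
20 log₁₀(9.838) = 19.86 dB
∠(j4.7 + 1.3) = arctan(4.7/1.3) = 74.54°
∠(j4.7 + 12) = arctan(4.7/12) = 21.39°
∠G(j4.7) = 74.54° − 21.39° = 53.15°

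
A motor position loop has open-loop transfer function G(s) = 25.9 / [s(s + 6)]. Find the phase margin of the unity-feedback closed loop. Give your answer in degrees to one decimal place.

Gain crossover: |G(jω)| = 1 at ω ≈ 3.68 rad s⁻¹.
∠G(j3.68) = −90° − arctan(3.68/6) ≈ -121.52°
PM = 180° + (-121.52°) = 58.48°

58.5°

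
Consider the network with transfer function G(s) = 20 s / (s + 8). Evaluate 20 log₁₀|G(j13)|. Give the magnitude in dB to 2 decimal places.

|j13| = 13
|j13 + 8| = √(13² + 8²) = 15.26
|G(j13)| = 20 × 13 / 15.26 = 17.033
20 log₁₀(17.033) = 24.626 dB

24.63 dB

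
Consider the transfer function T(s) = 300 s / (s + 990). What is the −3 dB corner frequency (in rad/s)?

For a single-pole high-pass, the −3 dB point is at the pole: ω = 990 rad/s.

990 rad/s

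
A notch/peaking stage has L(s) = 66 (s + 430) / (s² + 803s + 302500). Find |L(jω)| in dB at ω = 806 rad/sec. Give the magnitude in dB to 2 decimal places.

-21.71 dB

|j806 + 430| = √(806² + 430²) = 913.5
|(j806)² + 803(j806) + 302500| = |-3.4714e+05 + j6.4722e+05| = 7.344e+05
|L(j806)| = 66 × 913.5 / 7.344e+05 = 0.082094
20 log₁₀(0.082094) = -21.714 dB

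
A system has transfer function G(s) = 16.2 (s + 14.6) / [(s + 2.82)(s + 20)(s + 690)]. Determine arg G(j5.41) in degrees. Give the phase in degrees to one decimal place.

-57.7°

∠(j5.41 + 14.6) = arctan(5.41/14.6) = 20.33°
∠(j5.41 + 2.82) = arctan(5.41/2.82) = 62.47°
∠(j5.41 + 20) = arctan(5.41/20) = 15.14°
∠(j5.41 + 690) = arctan(5.41/690) = 0.45°
∠G(j5.41) = 20.33° − (62.47° + 15.14° + 0.45°) = -57.72°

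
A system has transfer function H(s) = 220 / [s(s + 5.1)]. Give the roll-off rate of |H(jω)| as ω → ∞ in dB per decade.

With 0 zeros and 2 poles, the high-frequency asymptotic slope is 20 × (0 − 2) = -40 dB/decade.

-40 dB/decade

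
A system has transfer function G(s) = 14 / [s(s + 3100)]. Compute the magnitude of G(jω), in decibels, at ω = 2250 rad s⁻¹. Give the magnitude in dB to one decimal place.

-115.8 dB

|j2250 + 3100| = √(2250² + 3100²) = 3830
|j2250| = 2250
|G(j2250)| = 14 / (3830 × 2250) = 1.6244e-06
20 log₁₀(1.6244e-06) = -115.79 dB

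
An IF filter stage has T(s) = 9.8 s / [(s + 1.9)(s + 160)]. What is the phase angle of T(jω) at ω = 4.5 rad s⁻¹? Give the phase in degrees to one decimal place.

21.3 deg

∠(j4.5) = 90.00°
∠(j4.5 + 1.9) = arctan(4.5/1.9) = 67.11°
∠(j4.5 + 160) = arctan(4.5/160) = 1.61°
∠T(j4.5) = 90.00° − (67.11° + 1.61°) = 21.28°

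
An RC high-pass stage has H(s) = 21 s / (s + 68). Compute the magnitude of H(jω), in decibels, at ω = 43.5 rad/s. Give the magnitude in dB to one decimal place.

21.1 dB

|j43.5| = 43.5
|j43.5 + 68| = √(43.5² + 68²) = 80.72
|H(j43.5)| = 21 × 43.5 / 80.72 = 11.316
20 log₁₀(11.316) = 21.07 dB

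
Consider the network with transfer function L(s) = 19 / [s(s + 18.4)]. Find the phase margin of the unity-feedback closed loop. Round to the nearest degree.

Gain crossover: |L(jω)| = 1 at ω ≈ 1.03 rad/s.
∠L(j1.03) = −90° − arctan(1.03/18.4) ≈ -93.21°
PM = 180° + (-93.21°) = 86.79°

87°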